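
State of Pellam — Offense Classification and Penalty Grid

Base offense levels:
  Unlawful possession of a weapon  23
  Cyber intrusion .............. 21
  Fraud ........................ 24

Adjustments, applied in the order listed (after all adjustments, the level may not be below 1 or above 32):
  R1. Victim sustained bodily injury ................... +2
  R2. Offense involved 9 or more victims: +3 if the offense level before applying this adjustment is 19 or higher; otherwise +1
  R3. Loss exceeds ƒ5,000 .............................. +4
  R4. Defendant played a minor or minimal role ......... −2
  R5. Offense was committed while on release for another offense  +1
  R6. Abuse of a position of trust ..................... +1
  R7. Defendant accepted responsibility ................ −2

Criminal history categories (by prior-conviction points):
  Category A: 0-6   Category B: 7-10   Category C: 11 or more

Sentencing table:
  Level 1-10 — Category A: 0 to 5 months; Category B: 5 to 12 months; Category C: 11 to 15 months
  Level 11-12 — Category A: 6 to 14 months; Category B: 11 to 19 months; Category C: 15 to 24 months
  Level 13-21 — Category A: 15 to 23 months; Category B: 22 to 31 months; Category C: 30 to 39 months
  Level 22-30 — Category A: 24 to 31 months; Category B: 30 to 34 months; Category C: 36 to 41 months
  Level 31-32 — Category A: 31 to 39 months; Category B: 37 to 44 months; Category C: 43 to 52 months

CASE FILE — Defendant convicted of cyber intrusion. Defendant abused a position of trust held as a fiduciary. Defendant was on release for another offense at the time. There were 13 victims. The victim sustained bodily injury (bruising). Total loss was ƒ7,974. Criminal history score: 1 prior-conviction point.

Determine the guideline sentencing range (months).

Base offense level for cyber intrusion: 21.
R1 applies: 21 + 2 = 23.
R2 applies (level before this adjustment is 23 ≥ 19, so +3): 23 + 3 = 26.
R3 applies: 26 + 4 = 30.
R4 does not apply.
R5 applies: 30 + 1 = 31.
R6 applies: 31 + 1 = 32.
R7 does not apply.
Final offense level: 32.
Criminal history: 1 prior point → Category A (0-6).
Level 32 falls in the 31-32 band.
Grid: Level 31-32 × Category A = 31-39 months.

31-39 months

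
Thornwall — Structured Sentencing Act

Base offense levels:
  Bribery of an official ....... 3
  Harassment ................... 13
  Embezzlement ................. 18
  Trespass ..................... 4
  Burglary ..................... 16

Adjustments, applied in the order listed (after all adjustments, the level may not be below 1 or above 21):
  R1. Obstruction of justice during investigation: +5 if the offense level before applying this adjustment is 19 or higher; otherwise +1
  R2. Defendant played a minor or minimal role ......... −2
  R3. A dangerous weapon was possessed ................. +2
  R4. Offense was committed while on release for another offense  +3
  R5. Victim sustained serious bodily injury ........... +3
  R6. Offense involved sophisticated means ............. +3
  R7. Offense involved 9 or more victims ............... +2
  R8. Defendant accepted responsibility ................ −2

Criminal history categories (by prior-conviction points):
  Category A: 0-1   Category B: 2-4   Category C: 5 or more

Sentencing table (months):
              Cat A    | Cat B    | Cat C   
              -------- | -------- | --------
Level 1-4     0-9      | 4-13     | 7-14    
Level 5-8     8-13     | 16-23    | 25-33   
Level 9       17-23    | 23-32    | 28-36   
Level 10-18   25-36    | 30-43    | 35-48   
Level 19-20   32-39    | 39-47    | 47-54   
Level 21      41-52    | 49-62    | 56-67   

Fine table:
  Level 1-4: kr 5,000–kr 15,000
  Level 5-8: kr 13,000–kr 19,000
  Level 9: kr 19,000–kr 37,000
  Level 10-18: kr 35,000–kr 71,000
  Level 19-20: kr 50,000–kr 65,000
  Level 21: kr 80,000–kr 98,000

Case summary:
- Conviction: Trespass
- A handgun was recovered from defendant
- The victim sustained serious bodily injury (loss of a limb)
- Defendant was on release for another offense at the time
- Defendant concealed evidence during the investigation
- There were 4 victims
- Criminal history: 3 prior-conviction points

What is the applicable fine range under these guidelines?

kr 35,000–kr 71,000

Base offense level for trespass: 4.
R1 applies (level before this adjustment is 4 < 19, so +1): 4 + 1 = 5.
R2 does not apply.
R3 applies: 5 + 2 = 7.
R4 applies: 7 + 3 = 10.
R5 applies: 10 + 3 = 13.
R6 does not apply.
R8 does not apply.
Final offense level: 13.
Level 13 falls in the 10-18 band.
Fine table: Level 10-18 → kr 35,000–kr 71,000.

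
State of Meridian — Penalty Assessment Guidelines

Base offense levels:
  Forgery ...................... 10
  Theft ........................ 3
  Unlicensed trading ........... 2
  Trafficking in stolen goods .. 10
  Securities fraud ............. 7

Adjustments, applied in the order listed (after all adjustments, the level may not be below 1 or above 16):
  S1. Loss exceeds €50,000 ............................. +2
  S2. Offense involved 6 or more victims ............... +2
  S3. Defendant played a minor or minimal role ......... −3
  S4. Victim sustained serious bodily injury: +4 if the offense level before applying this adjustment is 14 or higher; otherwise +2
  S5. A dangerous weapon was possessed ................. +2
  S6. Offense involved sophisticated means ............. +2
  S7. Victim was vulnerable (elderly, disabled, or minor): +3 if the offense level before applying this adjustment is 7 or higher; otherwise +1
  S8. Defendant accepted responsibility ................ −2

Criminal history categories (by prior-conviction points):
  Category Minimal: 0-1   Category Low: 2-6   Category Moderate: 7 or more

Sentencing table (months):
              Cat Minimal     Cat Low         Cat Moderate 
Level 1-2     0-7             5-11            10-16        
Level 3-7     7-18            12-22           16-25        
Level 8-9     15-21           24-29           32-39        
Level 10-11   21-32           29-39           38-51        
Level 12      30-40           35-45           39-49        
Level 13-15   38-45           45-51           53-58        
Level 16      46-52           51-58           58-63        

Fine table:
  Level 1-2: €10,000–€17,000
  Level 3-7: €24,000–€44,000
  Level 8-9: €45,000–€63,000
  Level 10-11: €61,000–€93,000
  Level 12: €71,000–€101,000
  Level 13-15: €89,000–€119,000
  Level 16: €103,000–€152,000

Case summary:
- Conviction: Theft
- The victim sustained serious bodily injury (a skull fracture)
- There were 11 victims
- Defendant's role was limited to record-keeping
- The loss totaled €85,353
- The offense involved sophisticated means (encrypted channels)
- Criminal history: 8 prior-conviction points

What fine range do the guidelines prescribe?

Base offense level for theft: 3.
S1 applies: 3 + 2 = 5.
S2 applies: 5 + 2 = 7.
S3 applies: 7 − 3 = 4.
S4 applies (level before this adjustment is 4 < 14, so +2): 4 + 2 = 6.
S5 does not apply.
S6 applies: 6 + 2 = 8.
S7 does not apply.
Final offense level: 8.
Level 8 falls in the 8-9 band.
Fine table: Level 8-9 → €45,000–€63,000.

€45,000–€63,000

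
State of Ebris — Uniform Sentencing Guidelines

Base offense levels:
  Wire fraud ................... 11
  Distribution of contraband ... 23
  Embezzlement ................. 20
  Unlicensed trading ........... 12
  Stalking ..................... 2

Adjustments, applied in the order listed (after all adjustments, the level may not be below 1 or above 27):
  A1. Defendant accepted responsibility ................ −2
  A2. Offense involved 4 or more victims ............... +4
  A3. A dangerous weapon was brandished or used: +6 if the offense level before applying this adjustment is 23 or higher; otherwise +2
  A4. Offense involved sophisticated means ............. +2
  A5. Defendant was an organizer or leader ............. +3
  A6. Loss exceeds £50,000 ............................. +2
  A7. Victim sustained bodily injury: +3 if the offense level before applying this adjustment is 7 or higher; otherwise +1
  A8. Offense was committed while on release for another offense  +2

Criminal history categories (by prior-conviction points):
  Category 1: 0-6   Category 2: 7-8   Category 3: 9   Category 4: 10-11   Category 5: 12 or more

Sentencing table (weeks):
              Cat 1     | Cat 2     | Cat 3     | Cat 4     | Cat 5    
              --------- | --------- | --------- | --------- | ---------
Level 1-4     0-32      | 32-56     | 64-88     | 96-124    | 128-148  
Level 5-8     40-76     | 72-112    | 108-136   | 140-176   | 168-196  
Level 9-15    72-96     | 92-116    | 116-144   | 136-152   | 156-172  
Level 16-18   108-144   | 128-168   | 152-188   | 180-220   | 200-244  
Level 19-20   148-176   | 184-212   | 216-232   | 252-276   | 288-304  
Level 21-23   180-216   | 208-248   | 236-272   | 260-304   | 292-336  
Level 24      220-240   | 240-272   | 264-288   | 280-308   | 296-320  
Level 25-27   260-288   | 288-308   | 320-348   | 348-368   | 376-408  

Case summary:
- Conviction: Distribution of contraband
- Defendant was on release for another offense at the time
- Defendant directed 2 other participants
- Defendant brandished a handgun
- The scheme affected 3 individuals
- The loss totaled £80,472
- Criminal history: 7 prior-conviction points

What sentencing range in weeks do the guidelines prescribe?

288-308 weeks

Base offense level for distribution of contraband: 23.
A1 does not apply.
A3 applies (level before this adjustment is 23 ≥ 23, so +6): 23 + 6 = 29.
A5 applies: 29 + 3 = 32.
A6 applies: 32 + 2 = 34.
A8 applies: 34 + 2 = 36.
Level 36 exceeds the maximum of 27; capped at 27.
Final offense level: 27.
Criminal history: 7 prior points → Category 2 (7-8).
Level 27 falls in the 25-27 band.
Grid: Level 25-27 × Category 2 = 288-308 weeks.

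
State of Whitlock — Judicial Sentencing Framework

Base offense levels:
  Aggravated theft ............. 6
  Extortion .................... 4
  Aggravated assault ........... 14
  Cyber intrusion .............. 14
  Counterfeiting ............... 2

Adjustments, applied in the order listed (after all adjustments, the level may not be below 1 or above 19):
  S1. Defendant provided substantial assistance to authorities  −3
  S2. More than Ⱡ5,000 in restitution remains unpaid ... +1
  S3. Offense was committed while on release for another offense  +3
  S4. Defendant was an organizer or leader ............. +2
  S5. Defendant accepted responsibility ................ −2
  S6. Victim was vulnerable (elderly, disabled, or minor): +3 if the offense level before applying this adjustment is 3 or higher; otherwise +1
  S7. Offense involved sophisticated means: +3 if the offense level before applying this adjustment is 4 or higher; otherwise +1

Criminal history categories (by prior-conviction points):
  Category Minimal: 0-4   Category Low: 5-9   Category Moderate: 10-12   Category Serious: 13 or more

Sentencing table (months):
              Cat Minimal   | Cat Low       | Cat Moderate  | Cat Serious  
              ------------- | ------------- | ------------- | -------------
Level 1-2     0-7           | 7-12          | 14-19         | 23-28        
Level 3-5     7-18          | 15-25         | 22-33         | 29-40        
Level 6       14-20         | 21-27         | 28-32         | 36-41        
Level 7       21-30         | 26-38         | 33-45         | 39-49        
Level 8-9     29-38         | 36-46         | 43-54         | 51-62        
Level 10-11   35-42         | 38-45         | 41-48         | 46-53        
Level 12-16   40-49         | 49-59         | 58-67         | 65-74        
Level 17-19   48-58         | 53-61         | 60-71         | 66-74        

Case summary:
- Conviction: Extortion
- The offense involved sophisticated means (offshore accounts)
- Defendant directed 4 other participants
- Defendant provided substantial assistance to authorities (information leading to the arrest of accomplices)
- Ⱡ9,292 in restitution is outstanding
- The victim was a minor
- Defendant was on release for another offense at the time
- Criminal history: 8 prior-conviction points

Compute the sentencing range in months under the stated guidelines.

49-59 months

Base offense level for extortion: 4.
S1 applies: 4 − 3 = 1.
S2 applies: 1 + 1 = 2.
S3 applies: 2 + 3 = 5.
S4 applies: 5 + 2 = 7.
S5 does not apply.
S6 applies (level before this adjustment is 7 ≥ 3, so +3): 7 + 3 = 10.
S7 applies (level before this adjustment is 10 ≥ 4, so +3): 10 + 3 = 13.
Final offense level: 13.
Criminal history: 8 prior points → Category Low (5-9).
Level 13 falls in the 12-16 band.
Grid: Level 12-16 × Category Low = 49-59 months.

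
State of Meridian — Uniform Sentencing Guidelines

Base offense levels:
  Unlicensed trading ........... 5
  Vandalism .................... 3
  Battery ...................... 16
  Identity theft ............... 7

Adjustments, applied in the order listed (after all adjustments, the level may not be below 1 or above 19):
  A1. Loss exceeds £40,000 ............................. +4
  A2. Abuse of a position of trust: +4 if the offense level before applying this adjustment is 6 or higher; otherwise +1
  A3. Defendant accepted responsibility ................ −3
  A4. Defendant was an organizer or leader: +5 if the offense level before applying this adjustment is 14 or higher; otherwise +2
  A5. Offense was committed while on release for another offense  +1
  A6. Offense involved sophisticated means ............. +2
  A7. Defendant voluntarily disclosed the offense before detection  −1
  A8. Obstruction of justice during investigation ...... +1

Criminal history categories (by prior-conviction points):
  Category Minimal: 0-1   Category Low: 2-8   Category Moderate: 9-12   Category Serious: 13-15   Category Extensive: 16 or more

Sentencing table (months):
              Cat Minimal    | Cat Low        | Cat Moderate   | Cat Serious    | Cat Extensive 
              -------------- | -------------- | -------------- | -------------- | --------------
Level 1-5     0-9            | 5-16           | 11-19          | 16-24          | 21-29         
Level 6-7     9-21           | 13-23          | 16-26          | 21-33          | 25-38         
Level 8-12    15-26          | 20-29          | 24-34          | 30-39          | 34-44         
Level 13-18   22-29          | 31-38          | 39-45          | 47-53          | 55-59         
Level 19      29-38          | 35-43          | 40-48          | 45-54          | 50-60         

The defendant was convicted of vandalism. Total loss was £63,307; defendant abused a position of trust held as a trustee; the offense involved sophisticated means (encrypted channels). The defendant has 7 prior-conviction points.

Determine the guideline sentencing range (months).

Base offense level for vandalism: 3.
A1 applies: 3 + 4 = 7.
A2 applies (level before this adjustment is 7 ≥ 6, so +4): 7 + 4 = 11.
A3 does not apply.
A5 does not apply.
A6 applies: 11 + 2 = 13.
A7 does not apply.
Final offense level: 13.
Criminal history: 7 prior points → Category Low (2-8).
Level 13 falls in the 13-18 band.
Grid: Level 13-18 × Category Low = 31-38 months.

31-38 months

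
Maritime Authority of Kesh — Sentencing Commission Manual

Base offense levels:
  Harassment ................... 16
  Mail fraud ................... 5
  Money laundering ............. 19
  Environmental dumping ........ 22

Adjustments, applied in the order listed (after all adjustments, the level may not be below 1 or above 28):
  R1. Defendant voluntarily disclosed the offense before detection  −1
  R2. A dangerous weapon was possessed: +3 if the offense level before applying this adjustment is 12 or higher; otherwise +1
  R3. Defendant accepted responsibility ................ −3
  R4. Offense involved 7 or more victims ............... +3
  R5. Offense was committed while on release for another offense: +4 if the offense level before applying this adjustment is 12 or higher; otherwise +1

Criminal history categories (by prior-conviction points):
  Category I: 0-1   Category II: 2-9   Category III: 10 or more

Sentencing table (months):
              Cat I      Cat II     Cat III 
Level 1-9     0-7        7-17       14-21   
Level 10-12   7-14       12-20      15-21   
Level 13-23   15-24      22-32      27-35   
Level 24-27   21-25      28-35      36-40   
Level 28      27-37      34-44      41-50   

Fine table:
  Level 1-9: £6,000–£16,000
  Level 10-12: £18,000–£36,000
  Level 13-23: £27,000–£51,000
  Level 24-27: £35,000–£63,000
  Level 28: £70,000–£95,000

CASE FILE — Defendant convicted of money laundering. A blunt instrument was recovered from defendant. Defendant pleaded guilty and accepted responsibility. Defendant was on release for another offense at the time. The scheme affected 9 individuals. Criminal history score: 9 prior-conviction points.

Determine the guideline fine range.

£35,000–£63,000

Base offense level for money laundering: 19.
R2 applies (level before this adjustment is 19 ≥ 12, so +3): 19 + 3 = 22.
R3 applies: 22 − 3 = 19.
R4 applies: 19 + 3 = 22.
R5 applies (level before this adjustment is 22 ≥ 12, so +4): 22 + 4 = 26.
Final offense level: 26.
Level 26 falls in the 24-27 band.
Fine table: Level 24-27 → £35,000–£63,000.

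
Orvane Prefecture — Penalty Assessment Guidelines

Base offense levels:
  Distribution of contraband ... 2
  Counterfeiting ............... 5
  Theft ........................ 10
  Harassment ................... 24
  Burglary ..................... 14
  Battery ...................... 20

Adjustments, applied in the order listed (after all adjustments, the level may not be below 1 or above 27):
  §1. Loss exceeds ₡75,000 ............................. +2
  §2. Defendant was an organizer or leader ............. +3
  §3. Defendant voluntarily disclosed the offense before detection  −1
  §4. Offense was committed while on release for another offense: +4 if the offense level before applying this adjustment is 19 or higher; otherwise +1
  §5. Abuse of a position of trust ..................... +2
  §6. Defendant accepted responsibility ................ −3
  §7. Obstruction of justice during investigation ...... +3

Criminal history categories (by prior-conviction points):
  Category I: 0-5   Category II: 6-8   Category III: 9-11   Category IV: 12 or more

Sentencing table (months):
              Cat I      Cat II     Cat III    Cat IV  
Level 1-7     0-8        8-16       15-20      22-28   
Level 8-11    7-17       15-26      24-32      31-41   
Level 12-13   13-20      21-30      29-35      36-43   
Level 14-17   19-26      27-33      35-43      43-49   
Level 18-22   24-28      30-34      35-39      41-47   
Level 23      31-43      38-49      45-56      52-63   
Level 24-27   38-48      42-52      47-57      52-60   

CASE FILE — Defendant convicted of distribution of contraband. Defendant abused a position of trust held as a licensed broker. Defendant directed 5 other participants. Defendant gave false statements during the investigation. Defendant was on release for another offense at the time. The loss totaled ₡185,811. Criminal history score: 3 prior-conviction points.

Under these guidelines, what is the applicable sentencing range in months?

13-20 months

Base offense level for distribution of contraband: 2.
§1 applies: 2 + 2 = 4.
§2 applies: 4 + 3 = 7.
§4 applies (level before this adjustment is 7 < 19, so +1): 7 + 1 = 8.
§5 applies: 8 + 2 = 10.
§7 applies: 10 + 3 = 13.
Final offense level: 13.
Criminal history: 3 prior points → Category I (0-5).
Level 13 falls in the 12-13 band.
Grid: Level 12-13 × Category I = 13-20 months.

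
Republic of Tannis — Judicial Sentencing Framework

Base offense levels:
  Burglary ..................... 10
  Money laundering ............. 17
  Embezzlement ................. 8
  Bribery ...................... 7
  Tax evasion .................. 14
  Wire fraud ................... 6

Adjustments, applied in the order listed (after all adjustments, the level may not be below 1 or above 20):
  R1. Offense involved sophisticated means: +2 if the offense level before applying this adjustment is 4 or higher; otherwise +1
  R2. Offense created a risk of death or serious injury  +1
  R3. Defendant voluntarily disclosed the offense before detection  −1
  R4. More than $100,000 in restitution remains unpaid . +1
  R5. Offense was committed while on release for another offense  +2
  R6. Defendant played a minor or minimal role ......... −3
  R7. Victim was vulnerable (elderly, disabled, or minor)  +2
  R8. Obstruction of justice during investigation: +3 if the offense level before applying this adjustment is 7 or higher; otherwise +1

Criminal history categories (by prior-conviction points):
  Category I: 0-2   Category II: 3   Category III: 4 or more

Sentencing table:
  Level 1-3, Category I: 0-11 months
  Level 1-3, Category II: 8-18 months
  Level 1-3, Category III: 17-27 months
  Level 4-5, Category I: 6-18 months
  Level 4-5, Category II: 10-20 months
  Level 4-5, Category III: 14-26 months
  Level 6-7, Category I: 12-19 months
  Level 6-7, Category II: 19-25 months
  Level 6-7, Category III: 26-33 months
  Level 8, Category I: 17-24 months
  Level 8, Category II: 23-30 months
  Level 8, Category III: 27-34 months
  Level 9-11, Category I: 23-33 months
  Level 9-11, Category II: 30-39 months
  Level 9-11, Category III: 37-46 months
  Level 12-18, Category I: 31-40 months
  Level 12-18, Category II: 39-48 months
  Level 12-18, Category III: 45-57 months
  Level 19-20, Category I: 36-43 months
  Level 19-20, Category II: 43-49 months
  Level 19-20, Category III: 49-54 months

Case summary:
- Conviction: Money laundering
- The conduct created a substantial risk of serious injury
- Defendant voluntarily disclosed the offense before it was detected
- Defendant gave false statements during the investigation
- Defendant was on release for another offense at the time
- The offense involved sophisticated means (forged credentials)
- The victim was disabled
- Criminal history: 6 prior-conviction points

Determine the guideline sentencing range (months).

Base offense level for money laundering: 17.
R1 applies (level before this adjustment is 17 ≥ 4, so +2): 17 + 2 = 19.
R2 applies: 19 + 1 = 20.
R3 applies: 20 − 1 = 19.
R5 applies: 19 + 2 = 21.
R7 applies: 21 + 2 = 23.
R8 applies (level before this adjustment is 23 ≥ 7, so +3): 23 + 3 = 26.
Level 26 exceeds the maximum of 20; capped at 20.
Final offense level: 20.
Criminal history: 6 prior points → Category III (4+).
Level 20 falls in the 19-20 band.
Grid: Level 19-20 × Category III = 49-54 months.

49-54 months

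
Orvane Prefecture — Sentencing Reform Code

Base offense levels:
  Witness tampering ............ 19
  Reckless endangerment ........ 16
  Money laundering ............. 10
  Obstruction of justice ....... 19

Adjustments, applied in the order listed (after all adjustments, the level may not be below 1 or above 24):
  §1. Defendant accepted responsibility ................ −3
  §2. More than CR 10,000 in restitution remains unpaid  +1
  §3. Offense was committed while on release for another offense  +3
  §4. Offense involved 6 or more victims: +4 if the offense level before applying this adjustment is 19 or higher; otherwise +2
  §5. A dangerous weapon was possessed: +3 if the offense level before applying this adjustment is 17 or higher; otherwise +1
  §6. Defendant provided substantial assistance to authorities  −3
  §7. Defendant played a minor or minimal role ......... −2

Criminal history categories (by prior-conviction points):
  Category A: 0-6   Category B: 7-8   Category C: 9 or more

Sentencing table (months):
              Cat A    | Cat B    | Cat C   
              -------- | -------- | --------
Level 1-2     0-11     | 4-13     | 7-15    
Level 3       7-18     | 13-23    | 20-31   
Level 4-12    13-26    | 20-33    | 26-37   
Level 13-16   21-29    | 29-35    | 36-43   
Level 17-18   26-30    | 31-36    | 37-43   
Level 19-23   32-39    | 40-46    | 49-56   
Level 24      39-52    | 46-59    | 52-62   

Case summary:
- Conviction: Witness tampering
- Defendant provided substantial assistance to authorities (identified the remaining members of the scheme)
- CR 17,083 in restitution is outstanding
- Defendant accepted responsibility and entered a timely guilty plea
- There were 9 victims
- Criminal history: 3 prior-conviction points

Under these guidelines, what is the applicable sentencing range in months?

21-29 months

Base offense level for witness tampering: 19.
§1 applies: 19 − 3 = 16.
§2 applies: 16 + 1 = 17.
§3 does not apply.
§4 applies (level before this adjustment is 17 < 19, so +2): 17 + 2 = 19.
§6 applies: 19 − 3 = 16.
§7 does not apply.
Final offense level: 16.
Criminal history: 3 prior points → Category A (0-6).
Level 16 falls in the 13-16 band.
Grid: Level 13-16 × Category A = 21-29 months.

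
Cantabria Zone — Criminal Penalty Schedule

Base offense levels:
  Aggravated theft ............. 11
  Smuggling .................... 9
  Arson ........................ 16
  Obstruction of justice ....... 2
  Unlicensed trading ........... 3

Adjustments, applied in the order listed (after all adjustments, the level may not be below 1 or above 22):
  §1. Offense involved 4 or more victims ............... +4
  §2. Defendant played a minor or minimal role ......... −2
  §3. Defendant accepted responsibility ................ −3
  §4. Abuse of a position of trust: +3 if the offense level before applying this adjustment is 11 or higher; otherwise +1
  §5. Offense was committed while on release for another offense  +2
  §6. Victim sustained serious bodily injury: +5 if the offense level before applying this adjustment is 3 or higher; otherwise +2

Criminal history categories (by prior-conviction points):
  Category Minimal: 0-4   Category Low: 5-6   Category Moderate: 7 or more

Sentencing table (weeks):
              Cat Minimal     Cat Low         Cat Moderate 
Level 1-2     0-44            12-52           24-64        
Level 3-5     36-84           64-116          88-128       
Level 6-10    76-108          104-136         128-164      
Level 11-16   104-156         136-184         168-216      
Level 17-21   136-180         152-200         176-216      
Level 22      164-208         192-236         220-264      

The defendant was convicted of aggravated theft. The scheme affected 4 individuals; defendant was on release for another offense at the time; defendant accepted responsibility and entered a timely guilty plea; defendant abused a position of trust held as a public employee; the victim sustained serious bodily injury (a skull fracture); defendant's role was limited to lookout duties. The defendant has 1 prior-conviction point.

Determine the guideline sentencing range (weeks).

Base offense level for aggravated theft: 11.
§1 applies: 11 + 4 = 15.
§2 applies: 15 − 2 = 13.
§3 applies: 13 − 3 = 10.
§4 applies (level before this adjustment is 10 < 11, so +1): 10 + 1 = 11.
§5 applies: 11 + 2 = 13.
§6 applies (level before this adjustment is 13 ≥ 3, so +5): 13 + 5 = 18.
Final offense level: 18.
Criminal history: 1 prior point → Category Minimal (0-4).
Level 18 falls in the 17-21 band.
Grid: Level 17-21 × Category Minimal = 136-180 weeks.

136-180 weeks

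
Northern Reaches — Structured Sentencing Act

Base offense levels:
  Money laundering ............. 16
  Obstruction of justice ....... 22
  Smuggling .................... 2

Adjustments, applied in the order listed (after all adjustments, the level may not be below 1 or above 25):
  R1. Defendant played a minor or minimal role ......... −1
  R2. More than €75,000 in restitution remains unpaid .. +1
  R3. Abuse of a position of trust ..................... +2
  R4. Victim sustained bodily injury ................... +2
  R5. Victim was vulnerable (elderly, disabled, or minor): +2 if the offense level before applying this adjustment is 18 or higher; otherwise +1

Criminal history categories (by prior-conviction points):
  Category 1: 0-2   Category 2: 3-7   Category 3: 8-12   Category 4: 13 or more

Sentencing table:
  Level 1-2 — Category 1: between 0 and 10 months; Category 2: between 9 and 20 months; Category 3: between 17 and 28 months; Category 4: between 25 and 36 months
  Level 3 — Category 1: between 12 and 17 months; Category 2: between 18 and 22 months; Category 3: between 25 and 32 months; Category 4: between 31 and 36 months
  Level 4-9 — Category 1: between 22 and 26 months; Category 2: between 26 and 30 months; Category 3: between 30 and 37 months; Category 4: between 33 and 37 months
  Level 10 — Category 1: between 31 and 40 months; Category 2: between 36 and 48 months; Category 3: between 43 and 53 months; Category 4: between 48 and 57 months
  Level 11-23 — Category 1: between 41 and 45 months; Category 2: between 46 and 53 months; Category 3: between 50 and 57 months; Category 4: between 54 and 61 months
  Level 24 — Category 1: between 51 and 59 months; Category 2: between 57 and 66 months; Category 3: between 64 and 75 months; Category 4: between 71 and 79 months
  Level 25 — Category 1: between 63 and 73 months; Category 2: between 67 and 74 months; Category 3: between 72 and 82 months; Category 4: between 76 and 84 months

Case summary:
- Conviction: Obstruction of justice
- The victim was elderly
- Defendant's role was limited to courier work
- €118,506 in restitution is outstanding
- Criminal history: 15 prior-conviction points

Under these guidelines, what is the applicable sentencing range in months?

Base offense level for obstruction of justice: 22.
R1 applies: 22 − 1 = 21.
R2 applies: 21 + 1 = 22.
R3 does not apply.
R5 applies (level before this adjustment is 22 ≥ 18, so +2): 22 + 2 = 24.
Final offense level: 24.
Criminal history: 15 prior points → Category 4 (13+).
Level 24 falls in the 24 band.
Grid: Level 24 × Category 4 = 71-79 months.

71-79 months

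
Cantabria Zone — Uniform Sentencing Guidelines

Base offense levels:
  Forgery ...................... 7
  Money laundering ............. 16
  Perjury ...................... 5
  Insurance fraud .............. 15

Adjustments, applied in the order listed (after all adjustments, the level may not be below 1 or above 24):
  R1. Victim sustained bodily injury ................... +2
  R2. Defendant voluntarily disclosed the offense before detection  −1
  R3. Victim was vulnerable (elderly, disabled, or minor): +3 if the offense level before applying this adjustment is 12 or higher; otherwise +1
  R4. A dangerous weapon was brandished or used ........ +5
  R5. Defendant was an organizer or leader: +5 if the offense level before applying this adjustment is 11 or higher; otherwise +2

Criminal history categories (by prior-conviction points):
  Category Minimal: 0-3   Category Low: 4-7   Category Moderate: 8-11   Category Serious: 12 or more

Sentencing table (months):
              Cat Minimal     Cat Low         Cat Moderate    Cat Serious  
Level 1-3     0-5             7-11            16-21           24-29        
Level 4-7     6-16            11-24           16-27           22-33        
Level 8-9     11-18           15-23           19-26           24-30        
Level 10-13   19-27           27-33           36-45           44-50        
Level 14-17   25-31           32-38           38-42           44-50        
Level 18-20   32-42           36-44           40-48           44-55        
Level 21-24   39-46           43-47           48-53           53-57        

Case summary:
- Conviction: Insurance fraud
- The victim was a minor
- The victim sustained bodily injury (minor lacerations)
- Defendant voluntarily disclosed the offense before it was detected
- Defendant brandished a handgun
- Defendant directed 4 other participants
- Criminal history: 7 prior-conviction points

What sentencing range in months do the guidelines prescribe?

Base offense level for insurance fraud: 15.
R1 applies: 15 + 2 = 17.
R2 applies: 17 − 1 = 16.
R3 applies (level before this adjustment is 16 ≥ 12, so +3): 16 + 3 = 19.
R4 applies: 19 + 5 = 24.
R5 applies (level before this adjustment is 24 ≥ 11, so +5): 24 + 5 = 29.
Level 29 exceeds the maximum of 24; capped at 24.
Final offense level: 24.
Criminal history: 7 prior points → Category Low (4-7).
Level 24 falls in the 21-24 band.
Grid: Level 21-24 × Category Low = 43-47 months.

43-47 months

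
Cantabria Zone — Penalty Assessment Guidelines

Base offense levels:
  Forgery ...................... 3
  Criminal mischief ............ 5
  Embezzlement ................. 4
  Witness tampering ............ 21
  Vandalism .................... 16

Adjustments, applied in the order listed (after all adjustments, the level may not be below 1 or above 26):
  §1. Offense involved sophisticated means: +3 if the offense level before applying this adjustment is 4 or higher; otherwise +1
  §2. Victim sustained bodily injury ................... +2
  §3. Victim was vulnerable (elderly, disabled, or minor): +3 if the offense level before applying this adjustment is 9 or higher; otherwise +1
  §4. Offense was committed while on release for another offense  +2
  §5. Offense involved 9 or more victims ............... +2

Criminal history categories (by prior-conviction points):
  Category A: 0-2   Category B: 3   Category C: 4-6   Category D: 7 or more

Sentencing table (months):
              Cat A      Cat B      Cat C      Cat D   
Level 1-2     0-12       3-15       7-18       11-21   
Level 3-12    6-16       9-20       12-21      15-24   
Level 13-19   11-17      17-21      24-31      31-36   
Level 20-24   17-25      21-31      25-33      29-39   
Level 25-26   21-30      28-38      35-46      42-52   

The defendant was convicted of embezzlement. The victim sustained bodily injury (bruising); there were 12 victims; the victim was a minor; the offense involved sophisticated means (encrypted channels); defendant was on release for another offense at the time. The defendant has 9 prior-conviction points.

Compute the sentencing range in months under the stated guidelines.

31-36 months

Base offense level for embezzlement: 4.
§1 applies (level before this adjustment is 4 ≥ 4, so +3): 4 + 3 = 7.
§2 applies: 7 + 2 = 9.
§3 applies (level before this adjustment is 9 ≥ 9, so +3): 9 + 3 = 12.
§4 applies: 12 + 2 = 14.
§5 applies: 14 + 2 = 16.
Final offense level: 16.
Criminal history: 9 prior points → Category D (7+).
Level 16 falls in the 13-19 band.
Grid: Level 13-19 × Category D = 31-36 months.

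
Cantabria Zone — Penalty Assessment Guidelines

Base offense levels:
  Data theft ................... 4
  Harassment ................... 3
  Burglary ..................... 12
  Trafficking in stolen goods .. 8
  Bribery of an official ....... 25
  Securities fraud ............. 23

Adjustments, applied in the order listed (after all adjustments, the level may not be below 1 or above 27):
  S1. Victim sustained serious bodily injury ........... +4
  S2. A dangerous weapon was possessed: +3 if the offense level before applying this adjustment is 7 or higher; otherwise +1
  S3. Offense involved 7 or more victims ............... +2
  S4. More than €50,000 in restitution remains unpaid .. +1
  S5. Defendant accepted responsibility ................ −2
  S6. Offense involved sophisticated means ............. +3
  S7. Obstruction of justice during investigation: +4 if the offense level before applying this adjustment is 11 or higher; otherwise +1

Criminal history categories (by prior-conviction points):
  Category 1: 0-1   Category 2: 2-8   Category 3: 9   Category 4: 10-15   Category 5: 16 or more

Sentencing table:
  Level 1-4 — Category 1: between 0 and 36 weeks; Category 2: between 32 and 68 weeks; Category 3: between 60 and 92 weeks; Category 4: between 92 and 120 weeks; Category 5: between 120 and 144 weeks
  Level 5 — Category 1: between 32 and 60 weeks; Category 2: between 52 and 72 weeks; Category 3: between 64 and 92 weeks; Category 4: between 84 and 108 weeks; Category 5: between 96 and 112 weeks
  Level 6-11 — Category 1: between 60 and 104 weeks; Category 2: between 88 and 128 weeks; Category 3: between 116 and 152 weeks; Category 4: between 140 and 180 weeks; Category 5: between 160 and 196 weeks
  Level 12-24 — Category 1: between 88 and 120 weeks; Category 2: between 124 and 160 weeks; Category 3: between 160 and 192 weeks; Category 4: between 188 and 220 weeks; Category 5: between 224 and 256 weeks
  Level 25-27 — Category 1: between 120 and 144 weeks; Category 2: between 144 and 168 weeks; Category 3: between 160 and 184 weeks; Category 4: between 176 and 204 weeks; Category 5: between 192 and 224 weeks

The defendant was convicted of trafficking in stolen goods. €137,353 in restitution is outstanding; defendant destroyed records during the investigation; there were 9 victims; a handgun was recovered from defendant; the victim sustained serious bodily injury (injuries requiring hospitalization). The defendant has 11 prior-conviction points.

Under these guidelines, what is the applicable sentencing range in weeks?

188-220 weeks

Base offense level for trafficking in stolen goods: 8.
S1 applies: 8 + 4 = 12.
S2 applies (level before this adjustment is 12 ≥ 7, so +3): 12 + 3 = 15.
S3 applies: 15 + 2 = 17.
S4 applies: 17 + 1 = 18.
S6 does not apply.
S7 applies (level before this adjustment is 18 ≥ 11, so +4): 18 + 4 = 22.
Final offense level: 22.
Criminal history: 11 prior points → Category 4 (10-15).
Level 22 falls in the 12-24 band.
Grid: Level 12-24 × Category 4 = 188-220 weeks.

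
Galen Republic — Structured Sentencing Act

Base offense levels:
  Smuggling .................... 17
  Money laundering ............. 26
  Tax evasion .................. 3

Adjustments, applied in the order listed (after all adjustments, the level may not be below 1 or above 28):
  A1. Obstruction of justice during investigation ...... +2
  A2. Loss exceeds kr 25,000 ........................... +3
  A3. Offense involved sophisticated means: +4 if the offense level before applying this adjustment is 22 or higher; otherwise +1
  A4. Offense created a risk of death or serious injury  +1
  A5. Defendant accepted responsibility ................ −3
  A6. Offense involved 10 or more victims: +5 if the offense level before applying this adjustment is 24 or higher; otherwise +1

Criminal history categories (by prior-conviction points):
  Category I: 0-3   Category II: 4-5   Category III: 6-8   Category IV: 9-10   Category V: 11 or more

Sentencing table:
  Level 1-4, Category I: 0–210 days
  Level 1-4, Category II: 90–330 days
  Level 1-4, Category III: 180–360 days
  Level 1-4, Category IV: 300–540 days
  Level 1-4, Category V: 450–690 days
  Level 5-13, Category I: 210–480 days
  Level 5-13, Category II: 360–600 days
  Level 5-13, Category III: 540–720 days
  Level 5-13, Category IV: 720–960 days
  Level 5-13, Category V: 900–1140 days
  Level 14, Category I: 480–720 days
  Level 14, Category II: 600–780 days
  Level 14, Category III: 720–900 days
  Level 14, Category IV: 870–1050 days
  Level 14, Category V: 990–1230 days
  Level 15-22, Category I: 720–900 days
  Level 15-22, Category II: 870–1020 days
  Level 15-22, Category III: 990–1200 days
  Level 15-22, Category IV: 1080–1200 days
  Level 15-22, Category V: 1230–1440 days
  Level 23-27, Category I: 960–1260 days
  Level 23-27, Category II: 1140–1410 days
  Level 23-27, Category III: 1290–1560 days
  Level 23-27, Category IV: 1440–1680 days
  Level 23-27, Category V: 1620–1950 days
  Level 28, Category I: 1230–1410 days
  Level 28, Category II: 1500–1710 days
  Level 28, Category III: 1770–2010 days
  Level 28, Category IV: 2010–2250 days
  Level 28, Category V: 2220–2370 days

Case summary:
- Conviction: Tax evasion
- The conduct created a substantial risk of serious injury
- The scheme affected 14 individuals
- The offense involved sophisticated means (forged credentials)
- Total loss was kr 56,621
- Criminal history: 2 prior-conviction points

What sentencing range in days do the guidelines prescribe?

Base offense level for tax evasion: 3.
A2 applies: 3 + 3 = 6.
A3 applies (level before this adjustment is 6 < 22, so +1): 6 + 1 = 7.
A4 applies: 7 + 1 = 8.
A5 does not apply.
A6 applies (level before this adjustment is 8 < 24, so +1): 8 + 1 = 9.
Final offense level: 9.
Criminal history: 2 prior points → Category I (0-3).
Level 9 falls in the 5-13 band.
Grid: Level 5-13 × Category I = 210-480 days.

210-480 days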